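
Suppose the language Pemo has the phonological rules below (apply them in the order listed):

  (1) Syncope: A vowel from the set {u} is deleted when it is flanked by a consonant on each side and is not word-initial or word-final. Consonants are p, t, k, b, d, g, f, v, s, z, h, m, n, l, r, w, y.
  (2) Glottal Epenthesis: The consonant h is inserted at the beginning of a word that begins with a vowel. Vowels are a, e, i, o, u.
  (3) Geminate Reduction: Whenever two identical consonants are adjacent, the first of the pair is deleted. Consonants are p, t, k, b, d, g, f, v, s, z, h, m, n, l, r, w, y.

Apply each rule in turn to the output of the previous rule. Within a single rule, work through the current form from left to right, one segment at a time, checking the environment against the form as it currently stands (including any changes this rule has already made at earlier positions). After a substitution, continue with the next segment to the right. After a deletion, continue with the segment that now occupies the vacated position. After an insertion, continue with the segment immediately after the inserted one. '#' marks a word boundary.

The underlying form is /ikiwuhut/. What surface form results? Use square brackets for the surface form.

(1) Syncope: [ikiwuhut] → [ikiwht]
(2) Glottal Epenthesis: [ikiwht] → [hikiwht]
(3) Geminate Reduction: no change — [hikiwht]

[hikiwht]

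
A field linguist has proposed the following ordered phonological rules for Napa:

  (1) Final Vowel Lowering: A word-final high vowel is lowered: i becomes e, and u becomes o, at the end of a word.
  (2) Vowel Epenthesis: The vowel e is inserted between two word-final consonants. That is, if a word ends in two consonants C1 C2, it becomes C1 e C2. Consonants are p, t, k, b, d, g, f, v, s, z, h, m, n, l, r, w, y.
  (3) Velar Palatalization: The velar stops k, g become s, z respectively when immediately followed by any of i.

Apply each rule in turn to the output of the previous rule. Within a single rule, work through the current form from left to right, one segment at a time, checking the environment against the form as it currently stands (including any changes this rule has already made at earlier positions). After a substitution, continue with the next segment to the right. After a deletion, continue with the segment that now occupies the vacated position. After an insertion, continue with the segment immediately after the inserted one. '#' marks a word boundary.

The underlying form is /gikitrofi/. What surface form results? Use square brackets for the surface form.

(1) Final Vowel Lowering: [gikitrofi] → [gikitrofe]
(2) Vowel Epenthesis: no change — [gikitrofe]
(3) Velar Palatalization: [gikitrofe] → [zisitrofe]

[zisitrofe]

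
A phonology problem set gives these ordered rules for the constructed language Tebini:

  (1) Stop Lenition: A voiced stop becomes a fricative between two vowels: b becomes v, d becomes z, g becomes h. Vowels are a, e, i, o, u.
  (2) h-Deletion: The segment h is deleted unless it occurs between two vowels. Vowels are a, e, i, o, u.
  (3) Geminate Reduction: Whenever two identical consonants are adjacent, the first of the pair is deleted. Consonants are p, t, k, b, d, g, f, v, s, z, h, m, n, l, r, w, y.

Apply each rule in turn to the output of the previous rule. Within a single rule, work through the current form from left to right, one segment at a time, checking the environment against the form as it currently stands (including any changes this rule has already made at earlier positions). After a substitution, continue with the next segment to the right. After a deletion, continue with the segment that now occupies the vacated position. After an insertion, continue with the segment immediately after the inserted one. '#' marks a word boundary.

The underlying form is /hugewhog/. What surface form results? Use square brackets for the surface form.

[uhewog]

(1) Stop Lenition: [hugewhog] → [huhewhog]
(2) h-Deletion: [huhewhog] → [uhewog]
(3) Geminate Reduction: no change — [uhewog]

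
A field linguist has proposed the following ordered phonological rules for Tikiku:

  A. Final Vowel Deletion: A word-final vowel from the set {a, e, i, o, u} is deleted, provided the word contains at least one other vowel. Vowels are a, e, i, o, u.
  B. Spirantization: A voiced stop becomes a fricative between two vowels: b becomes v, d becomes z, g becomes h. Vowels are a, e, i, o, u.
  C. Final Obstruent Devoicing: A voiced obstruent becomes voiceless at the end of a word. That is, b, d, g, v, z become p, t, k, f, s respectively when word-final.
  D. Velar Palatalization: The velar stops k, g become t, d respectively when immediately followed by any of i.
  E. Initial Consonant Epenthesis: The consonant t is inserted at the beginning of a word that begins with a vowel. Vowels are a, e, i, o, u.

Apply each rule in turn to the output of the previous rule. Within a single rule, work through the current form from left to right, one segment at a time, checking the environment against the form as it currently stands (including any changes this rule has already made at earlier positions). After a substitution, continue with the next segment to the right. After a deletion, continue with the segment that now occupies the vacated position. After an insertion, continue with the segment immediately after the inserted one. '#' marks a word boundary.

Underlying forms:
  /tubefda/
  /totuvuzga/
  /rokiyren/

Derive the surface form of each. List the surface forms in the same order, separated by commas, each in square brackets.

[tuveft], [totuvuzk], [rotiyren]

/tubefda/:
  A Final Vowel Deletion: [tubefda] → [tubefd]
  B Spirantization: [tubefd] → [tuvefd]
  C Final Obstruent Devoicing: [tuvefd] → [tuveft]
  D Velar Palatalization: no change — [tuveft]
  E Initial Consonant Epenthesis: no change — [tuveft]
/totuvuzga/:
  A Final Vowel Deletion: [totuvuzga] → [totuvuzg]
  B Spirantization: no change — [totuvuzg]
  C Final Obstruent Devoicing: [totuvuzg] → [totuvuzk]
  D Velar Palatalization: no change — [totuvuzk]
  E Initial Consonant Epenthesis: no change — [totuvuzk]
/rokiyren/:
  A Final Vowel Deletion: no change — [rokiyren]
  B Spirantization: no change — [rokiyren]
  C Final Obstruent Devoicing: no change — [rokiyren]
  D Velar Palatalization: [rokiyren] → [rotiyren]
  E Initial Consonant Epenthesis: no change — [rotiyren]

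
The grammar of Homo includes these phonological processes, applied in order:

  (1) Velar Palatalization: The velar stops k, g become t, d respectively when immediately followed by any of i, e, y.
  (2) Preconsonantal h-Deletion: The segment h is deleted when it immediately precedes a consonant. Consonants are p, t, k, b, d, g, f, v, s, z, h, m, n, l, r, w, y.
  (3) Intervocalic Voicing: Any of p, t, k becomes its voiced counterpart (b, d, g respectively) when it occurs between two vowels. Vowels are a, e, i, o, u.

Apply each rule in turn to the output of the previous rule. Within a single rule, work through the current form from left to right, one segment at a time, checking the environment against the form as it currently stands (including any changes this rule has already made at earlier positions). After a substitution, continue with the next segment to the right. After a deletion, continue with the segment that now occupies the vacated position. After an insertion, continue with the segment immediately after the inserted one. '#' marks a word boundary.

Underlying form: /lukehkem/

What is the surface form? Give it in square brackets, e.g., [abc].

[ludedem]

(1) Velar Palatalization: [lukehkem] → [lutehtem]
(2) Preconsonantal h-Deletion: [lutehtem] → [lutetem]
(3) Intervocalic Voicing: [lutetem] → [ludedem]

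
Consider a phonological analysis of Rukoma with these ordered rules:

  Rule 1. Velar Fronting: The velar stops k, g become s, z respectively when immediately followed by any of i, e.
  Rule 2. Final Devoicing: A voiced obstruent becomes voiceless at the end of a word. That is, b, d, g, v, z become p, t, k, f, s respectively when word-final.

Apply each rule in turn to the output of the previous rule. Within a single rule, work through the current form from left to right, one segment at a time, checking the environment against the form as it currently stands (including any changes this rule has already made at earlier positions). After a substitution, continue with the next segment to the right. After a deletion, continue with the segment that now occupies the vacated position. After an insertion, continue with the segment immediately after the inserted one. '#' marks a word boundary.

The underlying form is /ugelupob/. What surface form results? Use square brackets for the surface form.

[uzelupop]

Rule 1 Velar Fronting: [ugelupob] → [uzelupob]
Rule 2 Final Devoicing: [uzelupob] → [uzelupop]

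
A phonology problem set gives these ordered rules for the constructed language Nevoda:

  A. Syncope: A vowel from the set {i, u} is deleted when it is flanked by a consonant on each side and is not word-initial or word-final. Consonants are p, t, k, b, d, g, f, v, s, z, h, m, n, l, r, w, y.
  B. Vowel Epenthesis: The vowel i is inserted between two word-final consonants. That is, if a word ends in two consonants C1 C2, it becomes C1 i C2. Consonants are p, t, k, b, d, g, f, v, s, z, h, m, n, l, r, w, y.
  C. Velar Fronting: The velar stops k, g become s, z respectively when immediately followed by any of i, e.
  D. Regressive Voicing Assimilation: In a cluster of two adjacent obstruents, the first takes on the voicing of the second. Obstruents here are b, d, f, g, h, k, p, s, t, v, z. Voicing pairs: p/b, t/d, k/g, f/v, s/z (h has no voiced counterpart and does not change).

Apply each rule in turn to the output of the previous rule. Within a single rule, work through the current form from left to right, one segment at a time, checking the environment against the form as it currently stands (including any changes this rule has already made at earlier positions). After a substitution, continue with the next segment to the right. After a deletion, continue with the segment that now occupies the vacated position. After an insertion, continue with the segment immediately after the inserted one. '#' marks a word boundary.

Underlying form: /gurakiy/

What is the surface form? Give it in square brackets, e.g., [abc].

A Syncope: [gurakiy] → [graky]
B Vowel Epenthesis: [graky] → [grakiy]
C Velar Fronting: [grakiy] → [grasiy]
D Regressive Voicing Assimilation: no change — [grasiy]

[grasiy]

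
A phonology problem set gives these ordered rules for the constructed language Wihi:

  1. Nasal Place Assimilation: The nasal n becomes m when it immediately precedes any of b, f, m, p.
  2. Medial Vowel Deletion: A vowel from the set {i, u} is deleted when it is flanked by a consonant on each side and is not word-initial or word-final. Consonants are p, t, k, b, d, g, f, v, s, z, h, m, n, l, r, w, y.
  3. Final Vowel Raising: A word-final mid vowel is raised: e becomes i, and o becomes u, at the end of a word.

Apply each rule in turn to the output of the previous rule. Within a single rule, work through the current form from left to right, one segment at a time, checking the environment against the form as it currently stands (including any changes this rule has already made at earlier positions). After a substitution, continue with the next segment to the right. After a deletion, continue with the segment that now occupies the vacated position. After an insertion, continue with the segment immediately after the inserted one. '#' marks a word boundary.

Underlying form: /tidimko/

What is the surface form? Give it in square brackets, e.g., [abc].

[tdmku]

1 Nasal Place Assimilation: no change — [tidimko]
2 Medial Vowel Deletion: [tidimko] → [tdmko]
3 Final Vowel Raising: [tdmko] → [tdmku]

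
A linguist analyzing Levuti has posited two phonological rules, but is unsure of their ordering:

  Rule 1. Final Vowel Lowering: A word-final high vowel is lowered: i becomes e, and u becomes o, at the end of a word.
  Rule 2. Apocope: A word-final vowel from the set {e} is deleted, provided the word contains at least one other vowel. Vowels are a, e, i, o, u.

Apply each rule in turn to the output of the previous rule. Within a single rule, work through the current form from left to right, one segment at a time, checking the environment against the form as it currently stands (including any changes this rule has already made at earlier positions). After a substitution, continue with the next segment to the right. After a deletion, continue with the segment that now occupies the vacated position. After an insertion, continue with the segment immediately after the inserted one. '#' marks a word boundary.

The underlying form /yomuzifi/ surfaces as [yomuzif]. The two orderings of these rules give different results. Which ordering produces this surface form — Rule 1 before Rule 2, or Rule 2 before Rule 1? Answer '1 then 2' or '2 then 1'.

1 then 2

Order 1 then 2:
  1 Final Vowel Lowering: [yomuzifi] → [yomuzife]
  2 Apocope: [yomuzife] → [yomuzif]
  result: [yomuzif]
Order 2 then 1:
  2 Apocope: no change — [yomuzifi]
  1 Final Vowel Lowering: [yomuzifi] → [yomuzife]
  result: [yomuzife]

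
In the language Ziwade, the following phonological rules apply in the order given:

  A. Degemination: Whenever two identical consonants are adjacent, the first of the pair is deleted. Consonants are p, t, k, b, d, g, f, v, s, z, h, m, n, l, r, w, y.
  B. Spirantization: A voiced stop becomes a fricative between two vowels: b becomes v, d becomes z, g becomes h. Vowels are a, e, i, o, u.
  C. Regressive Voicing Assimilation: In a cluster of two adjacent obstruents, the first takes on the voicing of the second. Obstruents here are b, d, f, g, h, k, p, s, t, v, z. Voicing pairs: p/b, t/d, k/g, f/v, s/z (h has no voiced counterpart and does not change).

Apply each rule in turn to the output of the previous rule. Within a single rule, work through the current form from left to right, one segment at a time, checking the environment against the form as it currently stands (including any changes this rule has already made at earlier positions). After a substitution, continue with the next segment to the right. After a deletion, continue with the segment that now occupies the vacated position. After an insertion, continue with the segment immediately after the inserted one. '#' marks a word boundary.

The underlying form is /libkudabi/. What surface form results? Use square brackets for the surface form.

A Degemination: no change — [libkudabi]
B Spirantization: [libkudabi] → [libkuzavi]
C Regressive Voicing Assimilation: [libkuzavi] → [lipkuzavi]

[lipkuzavi]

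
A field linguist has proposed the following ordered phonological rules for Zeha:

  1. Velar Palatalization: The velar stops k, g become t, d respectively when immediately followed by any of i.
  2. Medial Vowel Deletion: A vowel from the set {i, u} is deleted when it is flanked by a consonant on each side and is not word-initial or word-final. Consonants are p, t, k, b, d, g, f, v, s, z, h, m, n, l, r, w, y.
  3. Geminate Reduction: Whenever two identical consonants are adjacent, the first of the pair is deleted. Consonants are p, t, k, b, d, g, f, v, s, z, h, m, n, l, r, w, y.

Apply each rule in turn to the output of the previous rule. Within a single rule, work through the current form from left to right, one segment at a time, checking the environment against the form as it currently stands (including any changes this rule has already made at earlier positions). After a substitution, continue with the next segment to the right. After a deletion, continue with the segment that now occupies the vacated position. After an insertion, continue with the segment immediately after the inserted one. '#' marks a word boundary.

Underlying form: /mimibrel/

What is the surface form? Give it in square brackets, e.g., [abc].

1 Velar Palatalization: no change — [mimibrel]
2 Medial Vowel Deletion: [mimibrel] → [mmbrel]
3 Geminate Reduction: [mmbrel] → [mbrel]

[mbrel]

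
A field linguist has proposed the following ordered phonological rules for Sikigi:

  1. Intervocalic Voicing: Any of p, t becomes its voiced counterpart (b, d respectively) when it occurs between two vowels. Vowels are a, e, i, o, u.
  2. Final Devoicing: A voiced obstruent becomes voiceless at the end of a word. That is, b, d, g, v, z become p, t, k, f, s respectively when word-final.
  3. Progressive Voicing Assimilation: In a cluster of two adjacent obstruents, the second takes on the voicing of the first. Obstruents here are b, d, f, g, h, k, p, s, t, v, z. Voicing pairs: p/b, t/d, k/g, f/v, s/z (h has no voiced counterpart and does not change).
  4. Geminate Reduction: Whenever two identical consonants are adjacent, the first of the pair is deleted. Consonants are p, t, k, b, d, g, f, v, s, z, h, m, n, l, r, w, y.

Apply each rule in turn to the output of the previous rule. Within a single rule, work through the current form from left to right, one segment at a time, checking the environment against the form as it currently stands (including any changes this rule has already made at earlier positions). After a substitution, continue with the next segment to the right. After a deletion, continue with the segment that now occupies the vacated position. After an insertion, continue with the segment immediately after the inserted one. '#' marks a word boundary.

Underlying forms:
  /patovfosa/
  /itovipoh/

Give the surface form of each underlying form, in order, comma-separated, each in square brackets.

[padovosa], [idoviboh]

/patovfosa/:
  1 Intervocalic Voicing: [patovfosa] → [padovfosa]
  2 Final Devoicing: no change — [padovfosa]
  3 Progressive Voicing Assimilation: [padovfosa] → [padovvosa]
  4 Geminate Reduction: [padovvosa] → [padovosa]
/itovipoh/:
  1 Intervocalic Voicing: [itovipoh] → [idoviboh]
  2 Final Devoicing: no change — [idoviboh]
  3 Progressive Voicing Assimilation: no change — [idoviboh]
  4 Geminate Reduction: no change — [idoviboh]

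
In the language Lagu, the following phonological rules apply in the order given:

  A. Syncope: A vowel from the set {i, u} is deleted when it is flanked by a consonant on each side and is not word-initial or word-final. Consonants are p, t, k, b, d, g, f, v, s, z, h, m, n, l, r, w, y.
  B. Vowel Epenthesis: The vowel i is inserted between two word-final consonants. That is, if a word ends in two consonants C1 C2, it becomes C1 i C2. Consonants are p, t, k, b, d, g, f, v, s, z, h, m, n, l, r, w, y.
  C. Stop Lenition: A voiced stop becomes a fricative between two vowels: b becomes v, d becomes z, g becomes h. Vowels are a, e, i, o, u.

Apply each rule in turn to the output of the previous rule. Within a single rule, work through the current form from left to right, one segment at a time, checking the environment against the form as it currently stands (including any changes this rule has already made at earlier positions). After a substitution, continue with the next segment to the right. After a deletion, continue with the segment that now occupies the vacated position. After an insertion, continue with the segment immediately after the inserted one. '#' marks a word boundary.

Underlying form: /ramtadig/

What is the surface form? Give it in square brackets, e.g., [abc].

[ramtazig]

A Syncope: [ramtadig] → [ramtadg]
B Vowel Epenthesis: [ramtadg] → [ramtadig]
C Stop Lenition: [ramtadig] → [ramtazig]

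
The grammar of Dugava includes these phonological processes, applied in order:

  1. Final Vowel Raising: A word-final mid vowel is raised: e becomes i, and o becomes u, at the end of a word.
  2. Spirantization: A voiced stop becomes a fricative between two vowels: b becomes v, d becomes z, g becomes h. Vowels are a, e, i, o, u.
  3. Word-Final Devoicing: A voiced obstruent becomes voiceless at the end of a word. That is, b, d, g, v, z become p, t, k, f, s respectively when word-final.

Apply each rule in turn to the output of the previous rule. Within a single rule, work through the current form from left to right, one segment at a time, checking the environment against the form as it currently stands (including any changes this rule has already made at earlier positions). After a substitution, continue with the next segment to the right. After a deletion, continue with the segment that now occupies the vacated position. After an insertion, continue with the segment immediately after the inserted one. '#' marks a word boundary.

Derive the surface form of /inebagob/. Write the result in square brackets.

[inevahop]

1 Final Vowel Raising: no change — [inebagob]
2 Spirantization: [inebagob] → [inevahob]
3 Word-Final Devoicing: [inevahob] → [inevahop]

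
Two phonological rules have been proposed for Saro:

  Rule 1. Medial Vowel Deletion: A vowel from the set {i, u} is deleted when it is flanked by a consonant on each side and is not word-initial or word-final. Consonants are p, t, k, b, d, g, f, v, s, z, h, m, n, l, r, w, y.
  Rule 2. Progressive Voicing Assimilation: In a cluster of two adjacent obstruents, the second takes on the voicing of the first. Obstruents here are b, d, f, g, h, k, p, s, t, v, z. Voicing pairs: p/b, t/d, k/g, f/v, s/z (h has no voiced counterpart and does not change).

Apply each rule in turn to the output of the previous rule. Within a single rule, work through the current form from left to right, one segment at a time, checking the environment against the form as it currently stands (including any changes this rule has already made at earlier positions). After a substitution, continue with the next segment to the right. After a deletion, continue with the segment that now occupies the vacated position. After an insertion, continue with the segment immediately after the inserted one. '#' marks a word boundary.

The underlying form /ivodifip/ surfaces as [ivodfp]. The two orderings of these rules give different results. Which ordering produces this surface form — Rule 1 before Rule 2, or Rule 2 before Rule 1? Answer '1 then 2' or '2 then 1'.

Order 1 then 2:
  1 Medial Vowel Deletion: [ivodifip] → [ivodfp]
  2 Progressive Voicing Assimilation: [ivodfp] → [ivodvb]
  result: [ivodvb]
Order 2 then 1:
  2 Progressive Voicing Assimilation: no change — [ivodifip]
  1 Medial Vowel Deletion: [ivodifip] → [ivodfp]
  result: [ivodfp]

2 then 1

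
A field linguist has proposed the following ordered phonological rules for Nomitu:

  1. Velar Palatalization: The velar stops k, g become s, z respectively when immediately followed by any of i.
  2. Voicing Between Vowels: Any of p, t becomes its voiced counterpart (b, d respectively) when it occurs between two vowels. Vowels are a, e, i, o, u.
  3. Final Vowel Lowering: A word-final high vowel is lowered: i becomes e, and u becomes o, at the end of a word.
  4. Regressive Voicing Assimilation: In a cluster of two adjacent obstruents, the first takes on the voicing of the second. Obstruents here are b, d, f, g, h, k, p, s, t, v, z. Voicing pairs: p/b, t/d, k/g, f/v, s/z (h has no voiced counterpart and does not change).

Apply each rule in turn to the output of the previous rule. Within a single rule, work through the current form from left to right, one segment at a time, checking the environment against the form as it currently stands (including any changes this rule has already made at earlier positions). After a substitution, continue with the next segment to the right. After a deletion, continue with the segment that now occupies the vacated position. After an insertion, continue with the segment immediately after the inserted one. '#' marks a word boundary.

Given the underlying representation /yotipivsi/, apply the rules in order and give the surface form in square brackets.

[yodibifse]

1 Velar Palatalization: no change — [yotipivsi]
2 Voicing Between Vowels: [yotipivsi] → [yodibivsi]
3 Final Vowel Lowering: [yodibivsi] → [yodibivse]
4 Regressive Voicing Assimilation: [yodibivse] → [yodibifse]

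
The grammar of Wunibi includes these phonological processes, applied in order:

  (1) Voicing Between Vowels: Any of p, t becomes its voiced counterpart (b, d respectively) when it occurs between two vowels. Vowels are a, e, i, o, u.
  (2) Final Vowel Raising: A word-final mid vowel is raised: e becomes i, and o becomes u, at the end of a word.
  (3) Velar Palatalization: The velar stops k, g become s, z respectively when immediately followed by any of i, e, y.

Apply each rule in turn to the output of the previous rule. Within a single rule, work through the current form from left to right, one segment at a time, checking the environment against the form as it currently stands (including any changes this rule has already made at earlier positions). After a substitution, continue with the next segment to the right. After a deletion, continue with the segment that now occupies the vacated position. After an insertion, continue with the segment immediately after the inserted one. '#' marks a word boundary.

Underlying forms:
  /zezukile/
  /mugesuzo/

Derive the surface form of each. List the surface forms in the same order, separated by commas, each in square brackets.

/zezukile/:
  (1) Voicing Between Vowels: no change — [zezukile]
  (2) Final Vowel Raising: [zezukile] → [zezukili]
  (3) Velar Palatalization: [zezukili] → [zezusili]
/mugesuzo/:
  (1) Voicing Between Vowels: no change — [mugesuzo]
  (2) Final Vowel Raising: [mugesuzo] → [mugesuzu]
  (3) Velar Palatalization: [mugesuzu] → [muzesuzu]

[zezusili], [muzesuzu]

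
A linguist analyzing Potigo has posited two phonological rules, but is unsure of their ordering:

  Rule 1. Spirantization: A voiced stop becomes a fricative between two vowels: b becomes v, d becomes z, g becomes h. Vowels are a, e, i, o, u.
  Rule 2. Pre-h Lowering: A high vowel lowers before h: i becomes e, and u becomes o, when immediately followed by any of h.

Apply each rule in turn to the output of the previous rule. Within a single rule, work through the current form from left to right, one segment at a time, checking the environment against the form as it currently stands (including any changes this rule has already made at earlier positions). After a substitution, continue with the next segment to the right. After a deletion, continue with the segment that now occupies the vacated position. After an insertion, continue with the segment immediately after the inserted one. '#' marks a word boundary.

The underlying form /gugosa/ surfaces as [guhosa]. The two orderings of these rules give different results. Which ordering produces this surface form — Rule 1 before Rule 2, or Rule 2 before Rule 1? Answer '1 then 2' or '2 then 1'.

2 then 1

Order 1 then 2:
  1 Spirantization: [gugosa] → [guhosa]
  2 Pre-h Lowering: [guhosa] → [gohosa]
  result: [gohosa]
Order 2 then 1:
  2 Pre-h Lowering: no change — [gugosa]
  1 Spirantization: [gugosa] → [guhosa]
  result: [guhosa]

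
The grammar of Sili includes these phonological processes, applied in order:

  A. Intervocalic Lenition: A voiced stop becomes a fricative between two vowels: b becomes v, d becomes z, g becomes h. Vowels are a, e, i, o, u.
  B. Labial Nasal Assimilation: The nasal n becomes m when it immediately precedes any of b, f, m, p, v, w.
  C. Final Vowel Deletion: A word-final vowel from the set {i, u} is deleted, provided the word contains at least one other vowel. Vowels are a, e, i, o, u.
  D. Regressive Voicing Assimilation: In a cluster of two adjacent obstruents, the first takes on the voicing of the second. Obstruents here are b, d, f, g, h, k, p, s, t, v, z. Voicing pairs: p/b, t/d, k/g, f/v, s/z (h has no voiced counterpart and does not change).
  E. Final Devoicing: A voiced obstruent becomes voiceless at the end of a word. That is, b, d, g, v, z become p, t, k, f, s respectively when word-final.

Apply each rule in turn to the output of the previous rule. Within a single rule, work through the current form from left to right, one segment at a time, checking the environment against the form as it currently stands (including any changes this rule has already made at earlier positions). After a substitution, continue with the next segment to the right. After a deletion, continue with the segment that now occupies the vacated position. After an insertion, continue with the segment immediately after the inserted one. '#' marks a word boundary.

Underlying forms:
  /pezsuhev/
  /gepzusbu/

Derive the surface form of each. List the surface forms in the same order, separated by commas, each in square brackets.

[pessuhef], [gebzuzp]

/pezsuhev/:
  A Intervocalic Lenition: no change — [pezsuhev]
  B Labial Nasal Assimilation: no change — [pezsuhev]
  C Final Vowel Deletion: no change — [pezsuhev]
  D Regressive Voicing Assimilation: [pezsuhev] → [pessuhev]
  E Final Devoicing: [pessuhev] → [pessuhef]
/gepzusbu/:
  A Intervocalic Lenition: no change — [gepzusbu]
  B Labial Nasal Assimilation: no change — [gepzusbu]
  C Final Vowel Deletion: [gepzusbu] → [gepzusb]
  D Regressive Voicing Assimilation: [gepzusb] → [gebzuzb]
  E Final Devoicing: [gebzuzb] → [gebzuzp]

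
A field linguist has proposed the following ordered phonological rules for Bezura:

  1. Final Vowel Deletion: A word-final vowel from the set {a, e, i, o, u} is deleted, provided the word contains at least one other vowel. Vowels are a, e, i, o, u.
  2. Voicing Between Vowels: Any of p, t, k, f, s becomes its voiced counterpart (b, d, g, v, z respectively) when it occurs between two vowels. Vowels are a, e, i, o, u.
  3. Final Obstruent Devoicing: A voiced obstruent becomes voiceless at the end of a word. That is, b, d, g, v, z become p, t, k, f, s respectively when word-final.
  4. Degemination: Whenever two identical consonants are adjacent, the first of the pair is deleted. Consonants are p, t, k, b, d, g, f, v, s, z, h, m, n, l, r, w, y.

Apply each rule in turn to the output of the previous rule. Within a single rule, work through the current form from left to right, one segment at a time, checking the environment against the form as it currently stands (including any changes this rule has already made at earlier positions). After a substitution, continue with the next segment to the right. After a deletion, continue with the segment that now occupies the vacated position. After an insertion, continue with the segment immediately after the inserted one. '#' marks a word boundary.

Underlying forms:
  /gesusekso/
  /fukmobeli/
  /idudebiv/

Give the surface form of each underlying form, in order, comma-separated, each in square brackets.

[gezuzeks], [fukmobel], [idudebif]

/gesusekso/:
  1 Final Vowel Deletion: [gesusekso] → [gesuseks]
  2 Voicing Between Vowels: [gesuseks] → [gezuzeks]
  3 Final Obstruent Devoicing: no change — [gezuzeks]
  4 Degemination: no change — [gezuzeks]
/fukmobeli/:
  1 Final Vowel Deletion: [fukmobeli] → [fukmobel]
  2 Voicing Between Vowels: no change — [fukmobel]
  3 Final Obstruent Devoicing: no change — [fukmobel]
  4 Degemination: no change — [fukmobel]
/idudebiv/:
  1 Final Vowel Deletion: no change — [idudebiv]
  2 Voicing Between Vowels: no change — [idudebiv]
  3 Final Obstruent Devoicing: [idudebiv] → [idudebif]
  4 Degemination: no change — [idudebif]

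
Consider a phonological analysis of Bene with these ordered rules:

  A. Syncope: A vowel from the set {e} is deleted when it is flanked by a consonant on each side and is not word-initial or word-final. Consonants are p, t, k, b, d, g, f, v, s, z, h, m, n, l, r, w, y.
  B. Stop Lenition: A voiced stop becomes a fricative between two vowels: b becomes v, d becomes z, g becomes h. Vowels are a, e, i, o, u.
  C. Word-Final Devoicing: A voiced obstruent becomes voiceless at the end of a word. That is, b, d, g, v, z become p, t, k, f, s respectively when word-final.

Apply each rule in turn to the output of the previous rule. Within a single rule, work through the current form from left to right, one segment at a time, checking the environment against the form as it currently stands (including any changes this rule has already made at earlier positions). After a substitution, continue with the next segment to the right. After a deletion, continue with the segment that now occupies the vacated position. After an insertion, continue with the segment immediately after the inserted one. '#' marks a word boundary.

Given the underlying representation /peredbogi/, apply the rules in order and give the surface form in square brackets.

[prdbohi]

A Syncope: [peredbogi] → [prdbogi]
B Stop Lenition: [prdbogi] → [prdbohi]
C Word-Final Devoicing: no change — [prdbohi]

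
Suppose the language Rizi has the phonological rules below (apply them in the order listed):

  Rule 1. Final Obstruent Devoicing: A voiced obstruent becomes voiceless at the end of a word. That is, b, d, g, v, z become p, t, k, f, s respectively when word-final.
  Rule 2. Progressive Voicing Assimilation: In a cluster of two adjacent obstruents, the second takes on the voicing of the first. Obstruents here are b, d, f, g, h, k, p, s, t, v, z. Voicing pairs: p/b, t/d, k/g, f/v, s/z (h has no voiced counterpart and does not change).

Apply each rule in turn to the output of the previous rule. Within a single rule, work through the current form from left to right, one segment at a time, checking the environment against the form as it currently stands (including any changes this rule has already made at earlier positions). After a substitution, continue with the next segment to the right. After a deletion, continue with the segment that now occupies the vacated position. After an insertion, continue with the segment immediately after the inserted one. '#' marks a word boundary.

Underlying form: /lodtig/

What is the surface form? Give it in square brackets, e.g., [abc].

[loddik]

Rule 1 Final Obstruent Devoicing: [lodtig] → [lodtik]
Rule 2 Progressive Voicing Assimilation: [lodtik] → [loddik]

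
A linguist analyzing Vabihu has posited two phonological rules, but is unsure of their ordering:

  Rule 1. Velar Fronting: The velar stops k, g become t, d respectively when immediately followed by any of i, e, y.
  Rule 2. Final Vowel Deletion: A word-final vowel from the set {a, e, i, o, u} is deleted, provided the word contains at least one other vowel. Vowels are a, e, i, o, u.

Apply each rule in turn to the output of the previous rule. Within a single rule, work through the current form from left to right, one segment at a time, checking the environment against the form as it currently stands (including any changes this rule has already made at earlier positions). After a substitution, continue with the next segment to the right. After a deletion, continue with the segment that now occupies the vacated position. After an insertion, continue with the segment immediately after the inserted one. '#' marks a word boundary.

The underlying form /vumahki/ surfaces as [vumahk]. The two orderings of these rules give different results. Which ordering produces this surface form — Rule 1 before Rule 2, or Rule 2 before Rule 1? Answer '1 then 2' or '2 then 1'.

Order 1 then 2:
  1 Velar Fronting: [vumahki] → [vumahti]
  2 Final Vowel Deletion: [vumahti] → [vumaht]
  result: [vumaht]
Order 2 then 1:
  2 Final Vowel Deletion: [vumahki] → [vumahk]
  1 Velar Fronting: no change — [vumahk]
  result: [vumahk]

2 then 1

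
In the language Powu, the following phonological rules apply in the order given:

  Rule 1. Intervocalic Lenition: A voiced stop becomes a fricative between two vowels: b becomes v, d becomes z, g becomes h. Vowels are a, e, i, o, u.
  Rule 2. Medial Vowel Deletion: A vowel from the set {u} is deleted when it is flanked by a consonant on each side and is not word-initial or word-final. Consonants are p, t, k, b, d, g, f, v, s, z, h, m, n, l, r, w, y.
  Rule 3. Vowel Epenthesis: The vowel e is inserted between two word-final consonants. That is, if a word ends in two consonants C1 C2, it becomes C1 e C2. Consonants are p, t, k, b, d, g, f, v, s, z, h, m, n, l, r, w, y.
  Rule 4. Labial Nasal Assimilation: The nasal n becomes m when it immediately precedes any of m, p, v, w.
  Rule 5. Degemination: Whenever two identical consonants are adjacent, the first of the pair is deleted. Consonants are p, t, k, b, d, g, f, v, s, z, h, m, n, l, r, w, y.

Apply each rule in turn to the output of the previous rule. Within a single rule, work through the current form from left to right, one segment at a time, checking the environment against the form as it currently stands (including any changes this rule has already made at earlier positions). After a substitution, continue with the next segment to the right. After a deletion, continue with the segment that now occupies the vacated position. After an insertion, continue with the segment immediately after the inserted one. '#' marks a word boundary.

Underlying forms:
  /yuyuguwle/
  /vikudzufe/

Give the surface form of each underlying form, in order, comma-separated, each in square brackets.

[yhwle], [vikdzfe]

/yuyuguwle/:
  Rule 1 Intervocalic Lenition: [yuyuguwle] → [yuyuhuwle]
  Rule 2 Medial Vowel Deletion: [yuyuhuwle] → [yyhwle]
  Rule 3 Vowel Epenthesis: no change — [yyhwle]
  Rule 4 Labial Nasal Assimilation: no change — [yyhwle]
  Rule 5 Degemination: [yyhwle] → [yhwle]
/vikudzufe/:
  Rule 1 Intervocalic Lenition: no change — [vikudzufe]
  Rule 2 Medial Vowel Deletion: [vikudzufe] → [vikdzfe]
  Rule 3 Vowel Epenthesis: no change — [vikdzfe]
  Rule 4 Labial Nasal Assimilation: no change — [vikdzfe]
  Rule 5 Degemination: no change — [vikdzfe]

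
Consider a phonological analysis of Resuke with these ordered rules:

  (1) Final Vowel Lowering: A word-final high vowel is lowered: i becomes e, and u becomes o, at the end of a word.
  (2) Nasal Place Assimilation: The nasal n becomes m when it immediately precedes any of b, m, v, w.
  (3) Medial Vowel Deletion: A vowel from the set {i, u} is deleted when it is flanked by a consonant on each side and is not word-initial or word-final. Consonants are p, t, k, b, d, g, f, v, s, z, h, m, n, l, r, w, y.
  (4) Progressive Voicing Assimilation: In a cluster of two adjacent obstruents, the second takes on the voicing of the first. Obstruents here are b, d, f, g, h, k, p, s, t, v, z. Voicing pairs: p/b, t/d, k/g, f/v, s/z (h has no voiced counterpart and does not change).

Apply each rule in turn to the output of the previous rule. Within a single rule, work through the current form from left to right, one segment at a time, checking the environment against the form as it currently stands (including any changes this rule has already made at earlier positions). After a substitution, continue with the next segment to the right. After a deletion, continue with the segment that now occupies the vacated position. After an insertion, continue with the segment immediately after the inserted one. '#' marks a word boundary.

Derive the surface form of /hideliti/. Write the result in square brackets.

[htelte]

(1) Final Vowel Lowering: [hideliti] → [hidelite]
(2) Nasal Place Assimilation: no change — [hidelite]
(3) Medial Vowel Deletion: [hidelite] → [hdelte]
(4) Progressive Voicing Assimilation: [hdelte] → [htelte]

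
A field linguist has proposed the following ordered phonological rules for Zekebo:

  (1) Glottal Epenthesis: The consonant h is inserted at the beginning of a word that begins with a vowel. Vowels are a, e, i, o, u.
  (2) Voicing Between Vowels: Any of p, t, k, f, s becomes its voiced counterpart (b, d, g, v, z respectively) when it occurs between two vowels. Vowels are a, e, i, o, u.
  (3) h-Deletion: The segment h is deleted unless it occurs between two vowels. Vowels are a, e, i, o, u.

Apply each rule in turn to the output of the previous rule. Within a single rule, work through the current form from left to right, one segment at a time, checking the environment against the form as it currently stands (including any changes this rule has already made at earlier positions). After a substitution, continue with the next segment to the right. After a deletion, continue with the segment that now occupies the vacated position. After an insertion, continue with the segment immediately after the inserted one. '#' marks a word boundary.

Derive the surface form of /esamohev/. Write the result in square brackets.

(1) Glottal Epenthesis: [esamohev] → [hesamohev]
(2) Voicing Between Vowels: [hesamohev] → [hezamohev]
(3) h-Deletion: [hezamohev] → [ezamohev]

[ezamohev]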